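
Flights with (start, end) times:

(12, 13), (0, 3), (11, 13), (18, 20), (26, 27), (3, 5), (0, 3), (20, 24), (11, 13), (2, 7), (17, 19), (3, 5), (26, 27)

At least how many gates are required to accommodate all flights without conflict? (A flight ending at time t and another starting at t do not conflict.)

3

Count concurrent intervals with a sweep; the peak is the room count.
starts: [0, 0, 2, 3, 3, 11, 11, 12, 17, 18, 20, 26, 26]
ends:   [3, 3, 5, 5, 7, 13, 13, 13, 19, 20, 24, 27, 27]
s0→1 s0→2 s2→3  — peak 3.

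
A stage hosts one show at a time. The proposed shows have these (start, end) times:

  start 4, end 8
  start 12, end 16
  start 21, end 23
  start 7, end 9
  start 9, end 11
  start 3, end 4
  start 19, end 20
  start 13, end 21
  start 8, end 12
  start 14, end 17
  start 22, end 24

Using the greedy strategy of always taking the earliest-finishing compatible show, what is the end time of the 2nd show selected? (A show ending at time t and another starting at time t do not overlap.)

Sort by end time and greedily take each interval whose start is ≥ the last chosen end.
Sorted by end: (3,4)  (4,8)  (7,9)  (9,11)  (8,12)  (12,16)  (14,17)  (19,20)  (13,21)  (21,23)  (22,24)
take (3,4); take (4,8); take (9,11); take (12,16); skip (14,17); take (19,20); skip (13,21); take (21,23).
Selected: (3,4) (4,8) (9,11) (12,16) (19,20) (21,23)

8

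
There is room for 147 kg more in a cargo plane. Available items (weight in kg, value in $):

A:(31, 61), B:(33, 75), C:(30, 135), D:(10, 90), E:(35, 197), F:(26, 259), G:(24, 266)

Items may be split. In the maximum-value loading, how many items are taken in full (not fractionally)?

5

Sort by value per unit weight and fill in that order.
Order: G (266/24=11.08) > F (259/26=9.96) > D (90/10=9.00) > E (197/35=5.63) > C (135/30=4.50) > B (75/33=2.27) > A (61/31=1.97)
Fill: take G (24 @ 266) → take F (26 @ 259) → take D (10 @ 90) → take E (35 @ 197) → take C (30 @ 135) → take 22/33 of B → 50.00; 147/147 used.
5 item(s) taken whole; one partial (take 22/33 of B).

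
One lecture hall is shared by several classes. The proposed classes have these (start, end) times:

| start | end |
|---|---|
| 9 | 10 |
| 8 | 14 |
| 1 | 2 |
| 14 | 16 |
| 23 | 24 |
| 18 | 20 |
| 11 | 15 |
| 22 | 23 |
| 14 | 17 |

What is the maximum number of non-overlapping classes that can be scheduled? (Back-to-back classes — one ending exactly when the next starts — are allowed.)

Sort by end time and greedily take each interval whose start is ≥ the last chosen end.
Sorted by end: (1,2)  (9,10)  (8,14)  (11,15)  (14,16)  (14,17)  (18,20)  (22,23)  (23,24)
take (1,2); take (9,10); take (11,15); take (18,20); take (22,23); take (23,24).
Selected 6 classes.

6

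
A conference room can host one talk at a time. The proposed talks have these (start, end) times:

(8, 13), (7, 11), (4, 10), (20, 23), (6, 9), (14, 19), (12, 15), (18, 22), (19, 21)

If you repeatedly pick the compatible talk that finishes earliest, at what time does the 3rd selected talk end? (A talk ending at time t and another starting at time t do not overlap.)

Sort by end time and greedily take each interval whose start is ≥ the last chosen end.
Sorted by end: (6,9)  (4,10)  (7,11)  (8,13)  (12,15)  (14,19)  (19,21)  (18,22)  (20,23)
take (6,9); skip (8,13); take (12,15); skip (14,19); take (19,21); skip (20,23).
Selected: (6,9) (12,15) (19,21)

21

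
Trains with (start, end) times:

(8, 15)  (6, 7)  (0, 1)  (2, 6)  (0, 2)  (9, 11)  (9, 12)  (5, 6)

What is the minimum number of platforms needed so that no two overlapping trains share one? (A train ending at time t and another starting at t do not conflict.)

The answer is the maximum number of intervals overlapping at any instant.
starts: [0, 0, 2, 5, 6, 8, 9, 9]
ends:   [1, 2, 6, 6, 7, 11, 12, 15]
s0→1 s0→2 e1→1 e2→0 s2→1 s5→2 e6→1 e6→0 s6→1 e7→0 s8→1 s9→2 s9→3  — peak 3.

3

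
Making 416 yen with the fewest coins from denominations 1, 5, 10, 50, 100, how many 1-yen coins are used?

1

Greedy: take as many of the largest coin as possible, then repeat with the remainder.
416 = 4×100 + 1×10 + 1×5 + 1×1
Count of 1: 1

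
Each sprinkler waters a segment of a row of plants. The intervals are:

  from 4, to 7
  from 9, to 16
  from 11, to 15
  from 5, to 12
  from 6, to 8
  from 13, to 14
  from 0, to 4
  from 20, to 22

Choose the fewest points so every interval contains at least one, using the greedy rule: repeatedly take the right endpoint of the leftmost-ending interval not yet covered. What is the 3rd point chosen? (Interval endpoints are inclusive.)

14

Process intervals by earliest right end; each time one isn't hit yet, stab at its right endpoint.
Sorted: [0,4] [4,7] [6,8] [5,12] [13,14] [11,15] [9,16] [20,22]
{[0,4],[4,7]} hit by 4; {[6,8],[5,12]} hit by 8; {[13,14],[11,15],[9,16]} hit by 14; {[20,22]} hit by 22.
Points: 4, 8, 14, 22 (4 total).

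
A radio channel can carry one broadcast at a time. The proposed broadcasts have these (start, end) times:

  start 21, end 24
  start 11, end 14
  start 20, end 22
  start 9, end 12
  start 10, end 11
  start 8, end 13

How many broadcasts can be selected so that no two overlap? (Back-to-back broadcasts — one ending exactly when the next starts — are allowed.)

3

Sorted by end: (10,11)  (9,12)  (8,13)  (11,14)  (20,22)  (21,24)
take (10,11); skip (8,13); take (11,14); take (20,22); skip (21,24).
Selected 3 broadcasts.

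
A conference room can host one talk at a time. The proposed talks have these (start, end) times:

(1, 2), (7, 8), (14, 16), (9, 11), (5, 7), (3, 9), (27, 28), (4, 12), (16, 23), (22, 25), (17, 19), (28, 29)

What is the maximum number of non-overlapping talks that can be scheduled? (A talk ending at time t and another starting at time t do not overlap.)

Greedy by earliest finish: after sorting by end time, pick each interval compatible with the last pick.
Sorted by end: (1,2)  (5,7)  (7,8)  (3,9)  (9,11)  (4,12)  (14,16)  (17,19)  (16,23)  (22,25)  (27,28)  (28,29)
take (1,2); take (5,7); take (7,8); take (9,11); take (14,16); take (17,19); take (22,25); take (27,28); take (28,29).
Selected 9 talks.

9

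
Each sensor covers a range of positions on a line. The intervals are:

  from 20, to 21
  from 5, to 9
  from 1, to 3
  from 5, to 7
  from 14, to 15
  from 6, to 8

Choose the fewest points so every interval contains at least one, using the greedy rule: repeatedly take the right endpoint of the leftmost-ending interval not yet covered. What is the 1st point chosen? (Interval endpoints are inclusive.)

3

Process intervals by earliest right end; each time one isn't hit yet, stab at its right endpoint.
By right end: [1,3]  [5,7]  [6,8]  [5,9]  [14,15]  [20,21]
[1,3] uncovered → point at 3; [5,7] uncovered → point at 7; [14,15] uncovered → point at 15; [20,21] uncovered → point at 21.
Points: 3, 7, 15, 21 (4 total).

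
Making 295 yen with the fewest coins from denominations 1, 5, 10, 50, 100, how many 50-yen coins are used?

Use the largest denomination that fits, subtract, and repeat.
295 − 2×100→95 − 1×50→45 − 4×10→5 − 1×5→0
Count of 50: 1

1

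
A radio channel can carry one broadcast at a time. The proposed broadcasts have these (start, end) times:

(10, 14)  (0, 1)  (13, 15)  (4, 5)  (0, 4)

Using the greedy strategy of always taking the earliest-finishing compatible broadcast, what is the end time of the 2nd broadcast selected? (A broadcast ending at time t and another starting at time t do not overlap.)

5

Order by finish time; keep every interval that doesn't clash with the previous kept one.
By end time: (0,1), (0,4), (4,5), (10,14), (13,15).
Pick (0,1); next start ≥ 1 → (4,5); next start ≥ 5 → (10,14).
Selected: (0,1) (4,5) (10,14)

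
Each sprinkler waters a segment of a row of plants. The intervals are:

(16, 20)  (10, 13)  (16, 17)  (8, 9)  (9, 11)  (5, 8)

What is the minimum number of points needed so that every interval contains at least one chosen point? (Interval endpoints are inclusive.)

3

Sort by right endpoint; whenever an interval is uncovered, place a point at its right end.
By right end: [5,8]  [8,9]  [9,11]  [10,13]  [16,17]  [16,20]
[5,8] uncovered → point at 8; [9,11] uncovered → point at 11; [16,17] uncovered → point at 17.
Points: 8, 11, 17 (3 total).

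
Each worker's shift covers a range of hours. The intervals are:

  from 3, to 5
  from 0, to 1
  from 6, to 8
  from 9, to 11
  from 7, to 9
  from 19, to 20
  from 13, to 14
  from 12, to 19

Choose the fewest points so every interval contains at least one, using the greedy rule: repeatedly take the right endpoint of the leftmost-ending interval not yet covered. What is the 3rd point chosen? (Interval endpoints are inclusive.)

8

Sorted: [0,1] [3,5] [6,8] [7,9] [9,11] [13,14] [12,19] [19,20]
{[0,1]} hit by 1; {[3,5]} hit by 5; {[6,8],[7,9]} hit by 8; {[9,11]} hit by 11; {[13,14],[12,19]} hit by 14; {[19,20]} hit by 20.
Points: 1, 5, 8, 11, 14, 20 (6 total).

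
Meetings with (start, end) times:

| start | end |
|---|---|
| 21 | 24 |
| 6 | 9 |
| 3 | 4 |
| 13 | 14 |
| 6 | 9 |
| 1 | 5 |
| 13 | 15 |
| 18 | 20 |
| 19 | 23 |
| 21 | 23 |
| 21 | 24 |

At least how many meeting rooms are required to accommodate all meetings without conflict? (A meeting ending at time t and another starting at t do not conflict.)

4

Events (time:±→running): 1:+→1 3:+→2 4:-→1 5:-→0 6:+→1 6:+→2 9:-→1 9:-→0 13:+→1 13:+→2 14:-→1 15:-→0 18:+→1 19:+→2 20:-→1 21:+→2 21:+→3 21:+→4 … peak 4.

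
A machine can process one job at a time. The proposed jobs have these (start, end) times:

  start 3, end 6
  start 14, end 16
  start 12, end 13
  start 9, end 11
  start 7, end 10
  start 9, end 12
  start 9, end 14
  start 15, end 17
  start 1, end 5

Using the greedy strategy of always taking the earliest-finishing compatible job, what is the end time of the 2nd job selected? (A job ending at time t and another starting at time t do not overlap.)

Sort by end time and greedily take each interval whose start is ≥ the last chosen end.
By end time: (1,5), (3,6), (7,10), (9,11), (9,12), (12,13), (9,14), (14,16), (15,17).
Pick (1,5); next start ≥ 5 → (7,10); next start ≥ 10 → (12,13); next start ≥ 13 → (14,16).
Selected: (1,5) (7,10) (12,13) (14,16)

10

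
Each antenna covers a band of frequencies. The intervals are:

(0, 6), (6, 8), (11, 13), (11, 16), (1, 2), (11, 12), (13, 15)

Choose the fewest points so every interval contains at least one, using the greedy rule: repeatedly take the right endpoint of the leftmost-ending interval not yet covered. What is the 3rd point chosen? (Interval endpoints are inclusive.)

By right end: [1,2]  [0,6]  [6,8]  [11,12]  [11,13]  [13,15]  [11,16]
[1,2] uncovered → point at 2; [6,8] uncovered → point at 8; [11,12] uncovered → point at 12; [13,15] uncovered → point at 15.
Points: 2, 8, 12, 15 (4 total).

12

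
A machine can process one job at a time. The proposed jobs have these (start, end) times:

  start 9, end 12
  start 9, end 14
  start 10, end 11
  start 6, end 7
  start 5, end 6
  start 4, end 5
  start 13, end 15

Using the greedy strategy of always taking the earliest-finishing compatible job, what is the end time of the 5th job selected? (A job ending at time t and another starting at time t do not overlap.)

Greedy by earliest finish: after sorting by end time, pick each interval compatible with the last pick.
Sorted by end: (4,5)  (5,6)  (6,7)  (10,11)  (9,12)  (9,14)  (13,15)
take (4,5); take (5,6); take (6,7); take (10,11); skip (9,12); skip (9,14); take (13,15).
Selected: (4,5) (5,6) (6,7) (10,11) (13,15)

15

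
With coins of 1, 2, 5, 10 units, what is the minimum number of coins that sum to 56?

7

56 = 5×10 + 1×5 + 1×1
Total coins = 5 + 1 + 1 = 7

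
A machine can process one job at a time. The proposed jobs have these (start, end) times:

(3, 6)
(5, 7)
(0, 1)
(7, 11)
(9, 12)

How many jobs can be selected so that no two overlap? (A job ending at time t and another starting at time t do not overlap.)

Greedy by earliest finish: after sorting by end time, pick each interval compatible with the last pick.
By end time: (0,1), (3,6), (5,7), (7,11), (9,12).
Pick (0,1); next start ≥ 1 → (3,6); next start ≥ 6 → (7,11).
Selected 3 jobs.

3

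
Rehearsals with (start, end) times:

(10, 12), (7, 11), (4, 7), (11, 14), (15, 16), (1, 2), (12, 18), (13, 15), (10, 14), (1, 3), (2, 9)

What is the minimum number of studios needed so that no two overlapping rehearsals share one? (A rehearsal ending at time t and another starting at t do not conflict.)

Events (time:±→running): 1:+→1 1:+→2 2:-→1 2:+→2 3:-→1 4:+→2 7:-→1 7:+→2 9:-→1 10:+→2 10:+→3 11:-→2 11:+→3 12:-→2 12:+→3 13:+→4 … peak 4.

4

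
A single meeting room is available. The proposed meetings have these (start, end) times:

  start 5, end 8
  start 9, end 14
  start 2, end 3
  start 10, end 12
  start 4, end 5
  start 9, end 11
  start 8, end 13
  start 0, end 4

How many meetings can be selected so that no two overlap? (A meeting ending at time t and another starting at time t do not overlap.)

Sort by end time and greedily take each interval whose start is ≥ the last chosen end.
Sorted by end: (2,3)  (0,4)  (4,5)  (5,8)  (9,11)  (10,12)  (8,13)  (9,14)
take (2,3); take (4,5); take (5,8); take (9,11).
Selected 4 meetings.

4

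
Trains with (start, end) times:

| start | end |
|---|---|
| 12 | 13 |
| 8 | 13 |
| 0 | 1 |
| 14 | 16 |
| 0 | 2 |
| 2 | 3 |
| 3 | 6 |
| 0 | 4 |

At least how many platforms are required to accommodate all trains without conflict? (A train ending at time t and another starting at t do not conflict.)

Events (time:±→running): 0:+→1 0:+→2 0:+→3 … peak 3.

3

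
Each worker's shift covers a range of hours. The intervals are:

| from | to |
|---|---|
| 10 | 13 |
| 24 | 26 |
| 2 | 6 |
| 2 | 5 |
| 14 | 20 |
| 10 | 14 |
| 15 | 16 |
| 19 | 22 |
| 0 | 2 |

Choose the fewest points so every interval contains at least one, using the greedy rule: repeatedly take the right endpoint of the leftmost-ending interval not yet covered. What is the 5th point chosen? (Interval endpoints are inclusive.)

26

Sorted: [0,2] [2,5] [2,6] [10,13] [10,14] [15,16] [14,20] [19,22] [24,26]
{[0,2],[2,5],[2,6]} hit by 2; {[10,13],[10,14]} hit by 13; {[15,16],[14,20]} hit by 16; {[19,22]} hit by 22; {[24,26]} hit by 26.
Points: 2, 13, 16, 22, 26 (5 total).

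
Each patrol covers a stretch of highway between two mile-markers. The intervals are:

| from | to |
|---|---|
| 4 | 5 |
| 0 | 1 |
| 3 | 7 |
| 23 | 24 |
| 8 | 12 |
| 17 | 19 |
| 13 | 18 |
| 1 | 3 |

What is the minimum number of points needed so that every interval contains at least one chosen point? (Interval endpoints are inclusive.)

Sorted: [0,1] [1,3] [4,5] [3,7] [8,12] [13,18] [17,19] [23,24]
{[0,1],[1,3]} hit by 1; {[4,5],[3,7]} hit by 5; {[8,12]} hit by 12; {[13,18],[17,19]} hit by 18; {[23,24]} hit by 24.
Points: 1, 5, 12, 18, 24 (5 total).

5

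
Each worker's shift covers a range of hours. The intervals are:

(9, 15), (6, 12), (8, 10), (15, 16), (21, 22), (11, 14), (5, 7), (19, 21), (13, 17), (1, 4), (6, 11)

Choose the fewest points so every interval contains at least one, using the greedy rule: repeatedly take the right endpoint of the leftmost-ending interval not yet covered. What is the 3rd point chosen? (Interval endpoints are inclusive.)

By right end: [1,4]  [5,7]  [8,10]  [6,11]  [6,12]  [11,14]  [9,15]  [15,16]  [13,17]  [19,21]  [21,22]
[1,4] uncovered → point at 4; [5,7] uncovered → point at 7; [8,10] uncovered → point at 10; [11,14] uncovered → point at 14; [15,16] uncovered → point at 16; [19,21] uncovered → point at 21.
Points: 4, 7, 10, 14, 16, 21 (6 total).

10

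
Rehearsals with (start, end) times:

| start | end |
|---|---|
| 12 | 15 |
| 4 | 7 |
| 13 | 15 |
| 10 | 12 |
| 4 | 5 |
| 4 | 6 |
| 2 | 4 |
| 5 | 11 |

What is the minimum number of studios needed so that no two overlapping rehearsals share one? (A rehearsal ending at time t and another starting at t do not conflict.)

3

starts: [2, 4, 4, 4, 5, 10, 12, 13]
ends:   [4, 5, 6, 7, 11, 12, 15, 15]
s2→1 e4→0 s4→1 s4→2 s4→3  — peak 3.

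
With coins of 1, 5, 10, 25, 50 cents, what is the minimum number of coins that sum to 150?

Use the largest denomination that fits, subtract, and repeat.
150 − 3×50→0
Total coins = 3 = 3

3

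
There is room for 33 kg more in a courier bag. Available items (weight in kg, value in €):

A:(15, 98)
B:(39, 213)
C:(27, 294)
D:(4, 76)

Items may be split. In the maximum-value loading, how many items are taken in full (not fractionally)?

2

Ratios (sorted): D 19.00, C 10.89, A 6.53, B 5.46
take D (4 @ 76); take C (27 @ 294); take 2/15 of A → 13.07. Capacity used 33/33.
2 item(s) taken whole; one partial (take 2/15 of A).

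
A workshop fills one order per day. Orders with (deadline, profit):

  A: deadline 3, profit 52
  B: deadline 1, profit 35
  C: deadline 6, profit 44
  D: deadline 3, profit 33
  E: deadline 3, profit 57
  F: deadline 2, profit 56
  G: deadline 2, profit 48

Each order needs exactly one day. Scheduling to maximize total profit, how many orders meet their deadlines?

Take jobs in profit order; each goes to the latest open slot no later than its deadline.
By profit: E(d3,57), F(d2,56), A(d3,52), G(d2,48), C(d6,44), B(d1,35), D(d3,33)
E→slot 3; F→slot 2; A→slot 1; G skipped; C→slot 6; B skipped; D skipped.
4 of 7 scheduled.

4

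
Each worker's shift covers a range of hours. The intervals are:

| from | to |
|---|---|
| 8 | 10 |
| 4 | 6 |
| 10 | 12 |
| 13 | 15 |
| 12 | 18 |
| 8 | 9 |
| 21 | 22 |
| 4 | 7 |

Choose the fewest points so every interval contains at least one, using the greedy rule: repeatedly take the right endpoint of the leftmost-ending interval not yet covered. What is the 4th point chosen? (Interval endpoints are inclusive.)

15

Sort by right endpoint; whenever an interval is uncovered, place a point at its right end.
Sorted: [4,6] [4,7] [8,9] [8,10] [10,12] [13,15] [12,18] [21,22]
{[4,6],[4,7]} hit by 6; {[8,9],[8,10]} hit by 9; {[10,12]} hit by 12; {[13,15],[12,18]} hit by 15; {[21,22]} hit by 22.
Points: 6, 9, 12, 15, 22 (5 total).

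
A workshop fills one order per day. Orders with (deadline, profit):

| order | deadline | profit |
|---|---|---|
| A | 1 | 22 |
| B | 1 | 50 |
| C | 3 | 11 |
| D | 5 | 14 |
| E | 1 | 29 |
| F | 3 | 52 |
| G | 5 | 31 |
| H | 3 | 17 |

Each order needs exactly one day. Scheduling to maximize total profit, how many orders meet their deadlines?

5

By profit: F(d3,52), B(d1,50), G(d5,31), E(d1,29), A(d1,22), H(d3,17), D(d5,14), C(d3,11)
F→slot 3; B→slot 1; G→slot 5; E skipped; A skipped; H→slot 2; D→slot 4; C skipped.
5 of 8 scheduled.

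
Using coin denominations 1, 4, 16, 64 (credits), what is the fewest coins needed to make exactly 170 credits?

8

170 − 2×64→42 − 2×16→10 − 2×4→2 − 2×1→0
Total coins = 2 + 2 + 2 + 2 = 8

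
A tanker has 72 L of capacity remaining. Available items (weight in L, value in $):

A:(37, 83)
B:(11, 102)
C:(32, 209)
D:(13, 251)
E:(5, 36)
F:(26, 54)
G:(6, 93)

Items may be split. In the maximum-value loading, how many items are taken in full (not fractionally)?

5

Ratios (sorted): D 19.31, G 15.50, B 9.27, E 7.20, C 6.53, A 2.24, F 2.08
take D (13 @ 251); take G (6 @ 93); take B (11 @ 102); take E (5 @ 36); take C (32 @ 209); take 5/37 of A → 11.22. Capacity used 72/72.
5 item(s) taken whole; one partial (take 5/37 of A).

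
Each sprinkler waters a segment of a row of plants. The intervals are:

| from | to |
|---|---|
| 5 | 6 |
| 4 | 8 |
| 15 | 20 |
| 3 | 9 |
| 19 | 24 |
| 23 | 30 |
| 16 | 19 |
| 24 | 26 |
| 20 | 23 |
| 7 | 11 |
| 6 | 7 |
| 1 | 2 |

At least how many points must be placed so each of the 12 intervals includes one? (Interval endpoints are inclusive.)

6

Process intervals by earliest right end; each time one isn't hit yet, stab at its right endpoint.
Sorted: [1,2] [5,6] [6,7] [4,8] [3,9] [7,11] [16,19] [15,20] [20,23] [19,24] [24,26] [23,30]
{[1,2]} hit by 2; {[5,6],[6,7],[4,8],[3,9]} hit by 6; {[7,11]} hit by 11; {[16,19],[15,20]} hit by 19; {[20,23],[19,24]} hit by 23; {[24,26],[23,30]} hit by 26.
Points: 2, 6, 11, 19, 23, 26 (6 total).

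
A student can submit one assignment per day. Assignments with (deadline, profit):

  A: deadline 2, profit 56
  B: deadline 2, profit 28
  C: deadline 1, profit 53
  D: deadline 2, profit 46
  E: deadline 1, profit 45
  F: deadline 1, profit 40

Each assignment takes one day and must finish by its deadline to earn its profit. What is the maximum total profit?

Profit order: A=56 C=53 D=46 E=45 F=40 B=28
Assign: A→slot 2, C→slot 1, D skipped, E skipped, F skipped, B skipped.
Slots: [1:C] [2:A]
Profit = 53 + 56 = 109

109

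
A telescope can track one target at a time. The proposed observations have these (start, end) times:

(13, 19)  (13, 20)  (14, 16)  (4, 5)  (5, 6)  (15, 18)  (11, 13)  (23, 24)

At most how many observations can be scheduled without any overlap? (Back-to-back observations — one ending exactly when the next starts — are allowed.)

5

Greedy by earliest finish: after sorting by end time, pick each interval compatible with the last pick.
By end time: (4,5), (5,6), (11,13), (14,16), (15,18), (13,19), (13,20), (23,24).
Pick (4,5); next start ≥ 5 → (5,6); next start ≥ 6 → (11,13); next start ≥ 13 → (14,16); next start ≥ 16 → (23,24).
Selected 5 observations.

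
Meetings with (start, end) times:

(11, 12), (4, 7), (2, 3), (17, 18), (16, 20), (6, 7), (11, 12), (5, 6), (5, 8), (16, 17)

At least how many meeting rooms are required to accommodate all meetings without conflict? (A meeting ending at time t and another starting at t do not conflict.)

Count concurrent intervals with a sweep; the peak is the room count.
starts: [2, 4, 5, 5, 6, 11, 11, 16, 16, 17]
ends:   [3, 6, 7, 7, 8, 12, 12, 17, 18, 20]
s2→1 e3→0 s4→1 s5→2 s5→3  — peak 3.

3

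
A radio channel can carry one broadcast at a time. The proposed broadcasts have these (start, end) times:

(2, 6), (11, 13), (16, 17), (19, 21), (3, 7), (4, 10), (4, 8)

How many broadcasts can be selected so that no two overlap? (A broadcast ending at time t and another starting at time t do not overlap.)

Order by finish time; keep every interval that doesn't clash with the previous kept one.
Sorted by end: (2,6)  (3,7)  (4,8)  (4,10)  (11,13)  (16,17)  (19,21)
take (2,6); take (11,13); take (16,17); take (19,21).
Selected 4 broadcasts.

4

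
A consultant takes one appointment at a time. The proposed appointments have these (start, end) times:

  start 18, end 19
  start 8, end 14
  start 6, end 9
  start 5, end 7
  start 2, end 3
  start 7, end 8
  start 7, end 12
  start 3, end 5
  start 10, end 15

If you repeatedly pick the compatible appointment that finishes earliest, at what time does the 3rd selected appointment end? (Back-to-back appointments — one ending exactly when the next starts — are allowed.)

Sorted by end: (2,3)  (3,5)  (5,7)  (7,8)  (6,9)  (7,12)  (8,14)  (10,15)  (18,19)
take (2,3); take (3,5); take (5,7); take (7,8); take (8,14); take (18,19).
Selected: (2,3) (3,5) (5,7) (7,8) (8,14) (18,19)

7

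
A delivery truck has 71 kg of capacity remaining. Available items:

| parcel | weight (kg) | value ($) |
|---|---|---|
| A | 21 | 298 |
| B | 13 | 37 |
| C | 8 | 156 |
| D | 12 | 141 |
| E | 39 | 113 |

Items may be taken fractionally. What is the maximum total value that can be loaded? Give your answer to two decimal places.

Order: C (156/8=19.50) > A (298/21=14.19) > D (141/12=11.75) > E (113/39=2.90) > B (37/13=2.85)
Fill: take C (8 @ 156) → take A (21 @ 298) → take D (12 @ 141) → take 30/39 of E → 86.92; 71/71 used.
Total value = 681.92

681.92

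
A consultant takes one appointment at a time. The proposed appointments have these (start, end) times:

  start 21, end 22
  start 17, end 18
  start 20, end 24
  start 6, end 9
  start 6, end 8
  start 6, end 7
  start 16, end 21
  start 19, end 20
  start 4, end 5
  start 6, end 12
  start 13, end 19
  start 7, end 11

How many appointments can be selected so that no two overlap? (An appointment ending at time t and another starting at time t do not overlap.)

6

Sorted by end: (4,5)  (6,7)  (6,8)  (6,9)  (7,11)  (6,12)  (17,18)  (13,19)  (19,20)  (16,21)  (21,22)  (20,24)
take (4,5); take (6,7); skip (6,9); take (7,11); take (17,18); take (19,20); skip (16,21); take (21,22).
Selected 6 appointments.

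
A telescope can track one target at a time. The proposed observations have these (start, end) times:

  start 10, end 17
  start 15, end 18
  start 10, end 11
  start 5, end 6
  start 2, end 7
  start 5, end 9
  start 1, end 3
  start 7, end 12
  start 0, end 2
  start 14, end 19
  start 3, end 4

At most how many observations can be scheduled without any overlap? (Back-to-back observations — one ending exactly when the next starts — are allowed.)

Sorted by end: (0,2)  (1,3)  (3,4)  (5,6)  (2,7)  (5,9)  (10,11)  (7,12)  (10,17)  (15,18)  (14,19)
take (0,2); take (3,4); take (5,6); skip (5,9); take (10,11); take (15,18); skip (14,19).
Selected 5 observations.

5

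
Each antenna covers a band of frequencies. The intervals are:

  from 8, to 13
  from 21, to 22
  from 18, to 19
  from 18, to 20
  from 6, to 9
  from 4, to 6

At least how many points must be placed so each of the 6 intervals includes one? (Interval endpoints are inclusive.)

Process intervals by earliest right end; each time one isn't hit yet, stab at its right endpoint.
By right end: [4,6]  [6,9]  [8,13]  [18,19]  [18,20]  [21,22]
[4,6] uncovered → point at 6; [8,13] uncovered → point at 13; [18,19] uncovered → point at 19; [21,22] uncovered → point at 22.
Points: 6, 13, 19, 22 (4 total).

4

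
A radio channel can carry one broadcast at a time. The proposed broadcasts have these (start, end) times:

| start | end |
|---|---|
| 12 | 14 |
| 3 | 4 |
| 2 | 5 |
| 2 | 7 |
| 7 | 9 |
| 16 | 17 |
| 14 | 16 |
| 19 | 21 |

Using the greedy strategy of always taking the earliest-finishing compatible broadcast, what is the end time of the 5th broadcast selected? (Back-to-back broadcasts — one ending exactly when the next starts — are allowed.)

Greedy by earliest finish: after sorting by end time, pick each interval compatible with the last pick.
By end time: (3,4), (2,5), (2,7), (7,9), (12,14), (14,16), (16,17), (19,21).
Pick (3,4); next start ≥ 4 → (7,9); next start ≥ 9 → (12,14); next start ≥ 14 → (14,16); next start ≥ 16 → (16,17); next start ≥ 17 → (19,21).
Selected: (3,4) (7,9) (12,14) (14,16) (16,17) (19,21)

17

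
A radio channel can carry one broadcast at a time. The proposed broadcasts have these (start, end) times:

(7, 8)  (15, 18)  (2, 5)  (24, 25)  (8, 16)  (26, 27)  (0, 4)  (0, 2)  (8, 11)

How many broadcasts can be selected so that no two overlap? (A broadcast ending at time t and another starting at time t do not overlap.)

Sorted by end: (0,2)  (0,4)  (2,5)  (7,8)  (8,11)  (8,16)  (15,18)  (24,25)  (26,27)
take (0,2); take (2,5); take (7,8); take (8,11); take (15,18); take (24,25); take (26,27).
Selected 7 broadcasts.

7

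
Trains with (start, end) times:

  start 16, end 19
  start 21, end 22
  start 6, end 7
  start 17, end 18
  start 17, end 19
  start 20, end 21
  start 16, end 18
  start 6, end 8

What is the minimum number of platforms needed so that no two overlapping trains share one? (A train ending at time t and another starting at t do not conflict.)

The answer is the maximum number of intervals overlapping at any instant.
Events (time:±→running): 6:+→1 6:+→2 7:-→1 8:-→0 16:+→1 16:+→2 17:+→3 17:+→4 … peak 4.

4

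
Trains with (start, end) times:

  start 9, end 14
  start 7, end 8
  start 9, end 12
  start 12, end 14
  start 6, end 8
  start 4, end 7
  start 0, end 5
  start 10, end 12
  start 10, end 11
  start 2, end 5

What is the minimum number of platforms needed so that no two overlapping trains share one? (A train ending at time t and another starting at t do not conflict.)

4

Events (time:±→running): 0:+→1 2:+→2 4:+→3 5:-→2 5:-→1 6:+→2 7:-→1 7:+→2 8:-→1 8:-→0 9:+→1 9:+→2 10:+→3 10:+→4 … peak 4.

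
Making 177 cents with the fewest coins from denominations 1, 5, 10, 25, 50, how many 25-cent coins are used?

Use the largest denomination that fits, subtract, and repeat.
177 − 3×50→27 − 1×25→2 − 2×1→0
Count of 25: 1

1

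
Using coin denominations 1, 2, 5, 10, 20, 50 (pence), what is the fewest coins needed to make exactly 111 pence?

Use the largest denomination that fits, subtract, and repeat.
111 − 2×50→11 − 1×10→1 − 1×1→0
Total coins = 2 + 1 + 1 = 4

4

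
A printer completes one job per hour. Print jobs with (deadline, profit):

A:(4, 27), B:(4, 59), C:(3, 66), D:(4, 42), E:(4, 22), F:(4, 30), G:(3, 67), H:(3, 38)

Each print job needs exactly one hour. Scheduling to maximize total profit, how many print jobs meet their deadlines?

Profit order: G=67 C=66 B=59 D=42 H=38 F=30 A=27 E=22
Assign: G→slot 3, C→slot 2, B→slot 4, D→slot 1, H skipped, F skipped, A skipped, E skipped.
Slots: [1:D] [2:C] [3:G] [4:B]
4 of 8 scheduled.

4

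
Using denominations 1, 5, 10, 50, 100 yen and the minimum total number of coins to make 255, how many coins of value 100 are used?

Use the largest denomination that fits, subtract, and repeat.
255 − 2×100→55 − 1×50→5 − 1×5→0
Count of 100: 2

2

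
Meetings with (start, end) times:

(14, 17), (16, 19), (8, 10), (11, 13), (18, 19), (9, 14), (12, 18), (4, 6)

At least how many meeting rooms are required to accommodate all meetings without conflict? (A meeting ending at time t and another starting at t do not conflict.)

3

Count concurrent intervals with a sweep; the peak is the room count.
Events (time:±→running): 4:+→1 6:-→0 8:+→1 9:+→2 10:-→1 11:+→2 12:+→3 … peak 3.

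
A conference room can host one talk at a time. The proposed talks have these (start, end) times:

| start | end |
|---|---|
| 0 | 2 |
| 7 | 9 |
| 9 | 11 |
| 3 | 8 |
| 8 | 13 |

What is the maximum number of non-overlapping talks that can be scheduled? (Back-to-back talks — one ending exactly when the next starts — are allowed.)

Sort by end time and greedily take each interval whose start is ≥ the last chosen end.
Sorted by end: (0,2)  (3,8)  (7,9)  (9,11)  (8,13)
take (0,2); take (3,8); take (9,11).
Selected 3 talks.

3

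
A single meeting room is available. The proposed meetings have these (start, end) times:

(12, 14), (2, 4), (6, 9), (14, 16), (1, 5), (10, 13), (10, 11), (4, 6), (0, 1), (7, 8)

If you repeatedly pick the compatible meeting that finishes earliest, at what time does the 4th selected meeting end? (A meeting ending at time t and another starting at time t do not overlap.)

8

Sort by end time and greedily take each interval whose start is ≥ the last chosen end.
By end time: (0,1), (2,4), (1,5), (4,6), (7,8), (6,9), (10,11), (10,13), (12,14), (14,16).
Pick (0,1); next start ≥ 1 → (2,4); next start ≥ 4 → (4,6); next start ≥ 6 → (7,8); next start ≥ 8 → (10,11); next start ≥ 11 → (12,14); next start ≥ 14 → (14,16).
Selected: (0,1) (2,4) (4,6) (7,8) (10,11) (12,14) (14,16)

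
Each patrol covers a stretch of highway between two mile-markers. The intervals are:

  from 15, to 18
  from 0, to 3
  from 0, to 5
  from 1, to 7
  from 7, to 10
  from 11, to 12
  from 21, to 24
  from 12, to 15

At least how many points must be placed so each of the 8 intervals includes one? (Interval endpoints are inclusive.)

Sort by right endpoint; whenever an interval is uncovered, place a point at its right end.
Sorted: [0,3] [0,5] [1,7] [7,10] [11,12] [12,15] [15,18] [21,24]
{[0,3],[0,5],[1,7]} hit by 3; {[7,10]} hit by 10; {[11,12],[12,15]} hit by 12; {[15,18]} hit by 18; {[21,24]} hit by 24.
Points: 3, 10, 12, 18, 24 (5 total).

5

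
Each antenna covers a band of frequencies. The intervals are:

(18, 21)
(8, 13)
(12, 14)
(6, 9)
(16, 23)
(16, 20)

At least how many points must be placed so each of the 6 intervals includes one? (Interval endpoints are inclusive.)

3

Sort by right endpoint; whenever an interval is uncovered, place a point at its right end.
Sorted: [6,9] [8,13] [12,14] [16,20] [18,21] [16,23]
{[6,9],[8,13]} hit by 9; {[12,14]} hit by 14; {[16,20],[18,21],[16,23]} hit by 20.
Points: 9, 14, 20 (3 total).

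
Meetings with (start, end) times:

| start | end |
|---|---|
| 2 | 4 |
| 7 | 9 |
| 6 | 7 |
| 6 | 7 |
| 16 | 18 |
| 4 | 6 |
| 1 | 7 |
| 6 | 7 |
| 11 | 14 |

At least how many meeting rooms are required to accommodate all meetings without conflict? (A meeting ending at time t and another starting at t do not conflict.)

4

Count concurrent intervals with a sweep; the peak is the room count.
starts: [1, 2, 4, 6, 6, 6, 7, 11, 16]
ends:   [4, 6, 7, 7, 7, 7, 9, 14, 18]
s1→1 s2→2 e4→1 s4→2 e6→1 s6→2 s6→3 s6→4  — peak 4.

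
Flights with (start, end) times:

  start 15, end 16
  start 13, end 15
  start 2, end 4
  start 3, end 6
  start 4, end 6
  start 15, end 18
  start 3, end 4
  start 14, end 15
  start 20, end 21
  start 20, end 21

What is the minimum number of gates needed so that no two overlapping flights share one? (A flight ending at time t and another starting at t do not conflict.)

starts: [2, 3, 3, 4, 13, 14, 15, 15, 20, 20]
ends:   [4, 4, 6, 6, 15, 15, 16, 18, 21, 21]
s2→1 s3→2 s3→3  — peak 3.

3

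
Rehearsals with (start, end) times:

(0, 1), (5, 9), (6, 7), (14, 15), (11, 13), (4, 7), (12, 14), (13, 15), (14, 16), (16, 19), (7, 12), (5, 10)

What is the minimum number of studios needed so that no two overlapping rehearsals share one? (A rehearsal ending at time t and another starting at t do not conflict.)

4

starts: [0, 4, 5, 5, 6, 7, 11, 12, 13, 14, 14, 16]
ends:   [1, 7, 7, 9, 10, 12, 13, 14, 15, 15, 16, 19]
s0→1 e1→0 s4→1 s5→2 s5→3 s6→4  — peak 4.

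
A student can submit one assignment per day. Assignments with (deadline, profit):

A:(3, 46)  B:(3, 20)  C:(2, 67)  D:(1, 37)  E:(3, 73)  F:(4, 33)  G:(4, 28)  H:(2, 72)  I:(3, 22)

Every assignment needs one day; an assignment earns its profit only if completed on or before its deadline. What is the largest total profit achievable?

Take jobs in profit order; each goes to the latest open slot no later than its deadline.
Profit order: E=73 H=72 C=67 A=46 D=37 F=33 G=28 I=22 B=20
Assign: E→slot 3, H→slot 2, C→slot 1, A skipped, D skipped, F→slot 4, G skipped, I skipped, B skipped.
Slots: [1:C] [2:H] [3:E] [4:F]
Profit = 67 + 72 + 73 + 33 = 245

245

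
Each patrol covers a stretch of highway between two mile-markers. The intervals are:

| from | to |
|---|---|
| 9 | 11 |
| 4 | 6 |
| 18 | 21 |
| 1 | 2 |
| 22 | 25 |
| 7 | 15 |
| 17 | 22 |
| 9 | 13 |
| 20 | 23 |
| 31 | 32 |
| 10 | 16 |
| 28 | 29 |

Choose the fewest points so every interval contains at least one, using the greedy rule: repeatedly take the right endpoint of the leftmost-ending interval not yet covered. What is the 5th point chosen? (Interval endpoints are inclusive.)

25

By right end: [1,2]  [4,6]  [9,11]  [9,13]  [7,15]  [10,16]  [18,21]  [17,22]  [20,23]  [22,25]  [28,29]  [31,32]
[1,2] uncovered → point at 2; [4,6] uncovered → point at 6; [9,11] uncovered → point at 11; [18,21] uncovered → point at 21; [22,25] uncovered → point at 25; [28,29] uncovered → point at 29; [31,32] uncovered → point at 32.
Points: 2, 6, 11, 21, 25, 29, 32 (7 total).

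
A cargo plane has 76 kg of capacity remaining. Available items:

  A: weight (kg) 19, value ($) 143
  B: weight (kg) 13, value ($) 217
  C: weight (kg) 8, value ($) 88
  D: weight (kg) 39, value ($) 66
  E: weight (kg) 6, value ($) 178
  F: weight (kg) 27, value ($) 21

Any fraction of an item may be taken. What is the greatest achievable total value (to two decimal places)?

676.77

Ratios (sorted): E 29.67, B 16.69, C 11.00, A 7.53, D 1.69, F 0.78
take E (6 @ 178); take B (13 @ 217); take C (8 @ 88); take A (19 @ 143); take 30/39 of D → 50.77. Capacity used 76/76.
Total value = 676.77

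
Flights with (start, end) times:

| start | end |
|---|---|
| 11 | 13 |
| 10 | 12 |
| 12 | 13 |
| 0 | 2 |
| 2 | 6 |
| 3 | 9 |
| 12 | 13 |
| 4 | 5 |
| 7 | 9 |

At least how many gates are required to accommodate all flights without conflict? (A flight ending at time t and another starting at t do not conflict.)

Count concurrent intervals with a sweep; the peak is the room count.
starts: [0, 2, 3, 4, 7, 10, 11, 12, 12]
ends:   [2, 5, 6, 9, 9, 12, 13, 13, 13]
s0→1 e2→0 s2→1 s3→2 s4→3  — peak 3.

3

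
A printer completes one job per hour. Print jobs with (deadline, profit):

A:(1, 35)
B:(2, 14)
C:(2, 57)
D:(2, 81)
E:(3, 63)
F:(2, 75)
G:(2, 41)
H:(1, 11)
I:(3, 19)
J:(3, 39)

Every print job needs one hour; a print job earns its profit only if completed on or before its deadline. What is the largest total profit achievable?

219

Take jobs in profit order; each goes to the latest open slot no later than its deadline.
Profit order: D=81 F=75 E=63 C=57 G=41 J=39 A=35 I=19 B=14 H=11
Assign: D→slot 2, F→slot 1, E→slot 3, C skipped, G skipped, J skipped, A skipped, I skipped, B skipped, H skipped.
Slots: [1:F] [2:D] [3:E]
Profit = 75 + 81 + 63 = 219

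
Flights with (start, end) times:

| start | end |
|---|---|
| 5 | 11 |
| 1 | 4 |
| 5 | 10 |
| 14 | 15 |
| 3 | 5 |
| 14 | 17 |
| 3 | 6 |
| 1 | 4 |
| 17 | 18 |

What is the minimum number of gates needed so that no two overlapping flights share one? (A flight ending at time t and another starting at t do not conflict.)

The answer is the maximum number of intervals overlapping at any instant.
starts: [1, 1, 3, 3, 5, 5, 14, 14, 17]
ends:   [4, 4, 5, 6, 10, 11, 15, 17, 18]
s1→1 s1→2 s3→3 s3→4  — peak 4.

4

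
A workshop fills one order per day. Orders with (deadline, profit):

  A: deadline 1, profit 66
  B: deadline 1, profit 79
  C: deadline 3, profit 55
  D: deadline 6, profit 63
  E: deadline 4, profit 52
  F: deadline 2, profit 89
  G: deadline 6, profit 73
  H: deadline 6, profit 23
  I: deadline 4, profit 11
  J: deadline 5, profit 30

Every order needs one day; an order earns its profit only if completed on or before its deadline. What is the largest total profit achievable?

Sort by profit descending; place each in the latest free slot ≤ its deadline.
Profit order: F=89 B=79 G=73 A=66 D=63 C=55 E=52 J=30 H=23 I=11
Assign: F→slot 2, B→slot 1, G→slot 6, A skipped, D→slot 5, C→slot 3, E→slot 4, J skipped, H skipped, I skipped.
Slots: [1:B] [2:F] [3:C] [4:E] [5:D] [6:G]
Profit = 79 + 89 + 55 + 52 + 63 + 73 = 411

411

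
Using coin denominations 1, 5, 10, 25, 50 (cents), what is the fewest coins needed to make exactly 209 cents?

9

Greedy: take as many of the largest coin as possible, then repeat with the remainder.
209 − 4×50→9 − 1×5→4 − 4×1→0
Total coins = 4 + 1 + 4 = 9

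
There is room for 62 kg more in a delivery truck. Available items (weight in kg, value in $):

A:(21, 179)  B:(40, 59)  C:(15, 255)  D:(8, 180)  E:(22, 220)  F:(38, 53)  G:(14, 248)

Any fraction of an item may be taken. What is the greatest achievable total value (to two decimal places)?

928.57

Sort by value per unit weight and fill in that order.
Order: D (180/8=22.50) > G (248/14=17.71) > C (255/15=17.00) > E (220/22=10.00) > A (179/21=8.52) > B (59/40=1.48) > F (53/38=1.39)
Fill: take D (8 @ 180) → take G (14 @ 248) → take C (15 @ 255) → take E (22 @ 220) → take 3/21 of A → 25.57; 62/62 used.
Total value = 928.57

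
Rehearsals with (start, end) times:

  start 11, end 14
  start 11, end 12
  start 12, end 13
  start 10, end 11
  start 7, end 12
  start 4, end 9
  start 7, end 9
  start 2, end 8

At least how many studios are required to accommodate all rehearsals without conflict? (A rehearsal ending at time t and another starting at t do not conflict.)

starts: [2, 4, 7, 7, 10, 11, 11, 12]
ends:   [8, 9, 9, 11, 12, 12, 13, 14]
s2→1 s4→2 s7→3 s7→4  — peak 4.

4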